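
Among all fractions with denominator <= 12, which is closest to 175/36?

34/7

Expand x = 175/36 as a continued fraction with the Euclidean algorithm:
  175 = 4*36 + 31, so a_0 = 4.
  36 = 1*31 + 5, so a_1 = 1.
  31 = 6*5 + 1, so a_2 = 6.
  5 = 5*1 + 0, so a_3 = 5.
so x = [4; 1, 6, 5].
Convergents (p_i = a_i*p_{i-1} + p_{i-2}, q_i = a_i*q_{i-1} + q_{i-2} with p_{-2}=0, p_{-1}=1, q_{-2}=1, q_{-1}=0), until the denominator exceeds 12:
  i=0: a_0=4, p_0 = 4*1 + 0 = 4, q_0 = 4*0 + 1 = 1.
  i=1: a_1=1, p_1 = 1*4 + 1 = 5, q_1 = 1*1 + 0 = 1.
  i=2: a_2=6, p_2 = 6*5 + 4 = 34, q_2 = 6*1 + 1 = 7.
  i=3: a_3=5, p_3 = 5*34 + 5 = 175, q_3 = 5*7 + 1 = 36.
q_3 = 36 > 12, so the last convergent with denominator <= 12 is p_2/q_2 = 34/7.
The closest fraction with denominator <= 12 is either p_2/q_2 or the intermediate fraction (k*p_2 + p_1)/(k*q_2 + q_1) with the largest k >= 1 whose denominator stays <= 12; these approach x as k grows, and every other convergent or intermediate fraction in range is farther away.
Largest k: floor((12 - q_1)/q_2) = floor((12 - 1)/7) = 1.
That gives (1*34 + 5)/(1*7 + 1) = 39/8.
Compare the errors: |x - 34/7| = |175*7 - 34*36|/(36*7) = 1/252, and |x - 39/8| = |175*8 - 39*36|/(36*8) = 4/288.
Cross-multiplying, 1*288 = 288 < 1008 = 4*252, so 1/252 is smaller: the convergent 34/7 is closer to x than 39/8.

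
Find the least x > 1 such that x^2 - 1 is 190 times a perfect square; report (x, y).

(x, y) = (52021, 3774)

First expand sqrt(190) as a continued fraction. With x_i = (sqrt(190) + m_i)/d_i and (m_0, d_0) = (0, 1): a_0 = floor(sqrt(190)) = 13, since 13^2 = 169 <= 190 < 196 = 14^2.
Iterate m_{i+1} = d_i*a_i - m_i, d_{i+1} = (190 - m_{i+1}^2)/d_i, a_{i+1} = floor((a_0 + m_{i+1})/d_{i+1}):
  m_1 = 1*13 - 0 = 13, d_1 = (190 - 13^2)/1 = 21/1 = 21, a_1 = floor((13 + 13)/21) = 1.
  m_2 = 21*1 - 13 = 8, d_2 = (190 - 8^2)/21 = 126/21 = 6, a_2 = floor((13 + 8)/6) = 3.
  m_3 = 6*3 - 8 = 10, d_3 = (190 - 10^2)/6 = 90/6 = 15, a_3 = floor((13 + 10)/15) = 1.
  m_4 = 15*1 - 10 = 5, d_4 = (190 - 5^2)/15 = 165/15 = 11, a_4 = floor((13 + 5)/11) = 1.
  m_5 = 11*1 - 5 = 6, d_5 = (190 - 6^2)/11 = 154/11 = 14, a_5 = floor((13 + 6)/14) = 1.
  m_6 = 14*1 - 6 = 8, d_6 = (190 - 8^2)/14 = 126/14 = 9, a_6 = floor((13 + 8)/9) = 2.
  m_7 = 9*2 - 8 = 10, d_7 = (190 - 10^2)/9 = 90/9 = 10, a_7 = floor((13 + 10)/10) = 2.
  m_8 = 10*2 - 10 = 10, d_8 = (190 - 10^2)/10 = 90/10 = 9, a_8 = floor((13 + 10)/9) = 2.
  m_9 = 9*2 - 10 = 8, d_9 = (190 - 8^2)/9 = 126/9 = 14, a_9 = floor((13 + 8)/14) = 1.
  m_10 = 14*1 - 8 = 6, d_10 = (190 - 6^2)/14 = 154/14 = 11, a_10 = floor((13 + 6)/11) = 1.
  m_11 = 11*1 - 6 = 5, d_11 = (190 - 5^2)/11 = 165/11 = 15, a_11 = floor((13 + 5)/15) = 1.
  m_12 = 15*1 - 5 = 10, d_12 = (190 - 10^2)/15 = 90/15 = 6, a_12 = floor((13 + 10)/6) = 3.
  m_13 = 6*3 - 10 = 8, d_13 = (190 - 8^2)/6 = 126/6 = 21, a_13 = floor((13 + 8)/21) = 1.
  m_14 = 21*1 - 8 = 13, d_14 = (190 - 13^2)/21 = 21/21 = 1, a_14 = floor((13 + 13)/1) = 26.
  m_15 = 1*26 - 13 = 13, d_15 = (190 - 13^2)/1 = 21/1 = 21: (m_15, d_15) = (m_1, d_1) = (13, 21), so from here the quotients repeat a_1, ..., a_14; the period length is 14.
So sqrt(190) = [13; (1, 3, 1, 1, 1, 2, 2, 2, 1, 1, 1, 3, 1, 26)] with period length k = 14.
k is even, so the fundamental solution of x^2 - 190y^2 = 1 is (p_{k-1}, q_{k-1}) = (p_13, q_13); compute convergents through index 13.
Convergents (p_i = a_i*p_{i-1} + p_{i-2}, q_i = a_i*q_{i-1} + q_{i-2} with p_{-2}=0, p_{-1}=1, q_{-2}=1, q_{-1}=0):
  i=0: a_0=13, p_0 = 13*1 + 0 = 13, q_0 = 13*0 + 1 = 1.
  i=1: a_1=1, p_1 = 1*13 + 1 = 14, q_1 = 1*1 + 0 = 1.
  i=2: a_2=3, p_2 = 3*14 + 13 = 55, q_2 = 3*1 + 1 = 4.
  i=3: a_3=1, p_3 = 1*55 + 14 = 69, q_3 = 1*4 + 1 = 5.
  i=4: a_4=1, p_4 = 1*69 + 55 = 124, q_4 = 1*5 + 4 = 9.
  i=5: a_5=1, p_5 = 1*124 + 69 = 193, q_5 = 1*9 + 5 = 14.
  i=6: a_6=2, p_6 = 2*193 + 124 = 510, q_6 = 2*14 + 9 = 37.
  i=7: a_7=2, p_7 = 2*510 + 193 = 1213, q_7 = 2*37 + 14 = 88.
  i=8: a_8=2, p_8 = 2*1213 + 510 = 2936, q_8 = 2*88 + 37 = 213.
  i=9: a_9=1, p_9 = 1*2936 + 1213 = 4149, q_9 = 1*213 + 88 = 301.
  i=10: a_10=1, p_10 = 1*4149 + 2936 = 7085, q_10 = 1*301 + 213 = 514.
  i=11: a_11=1, p_11 = 1*7085 + 4149 = 11234, q_11 = 1*514 + 301 = 815.
  i=12: a_12=3, p_12 = 3*11234 + 7085 = 40787, q_12 = 3*815 + 514 = 2959.
  i=13: a_13=1, p_13 = 1*40787 + 11234 = 52021, q_13 = 1*2959 + 815 = 3774.
Check: 52021^2 - 190*3774^2 = 2706184441 - 2706184440 = 1, so (x, y) = (52021, 3774) solves the equation, and by the theorem it is the least positive solution.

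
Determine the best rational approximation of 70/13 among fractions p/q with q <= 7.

Expand x = 70/13 as a continued fraction with the Euclidean algorithm:
  70 = 5*13 + 5, so a_0 = 5.
  13 = 2*5 + 3, so a_1 = 2.
  5 = 1*3 + 2, so a_2 = 1.
  3 = 1*2 + 1, so a_3 = 1.
  2 = 2*1 + 0, so a_4 = 2.
so x = [5; 2, 1, 1, 2].
Convergents (p_i = a_i*p_{i-1} + p_{i-2}, q_i = a_i*q_{i-1} + q_{i-2} with p_{-2}=0, p_{-1}=1, q_{-2}=1, q_{-1}=0), until the denominator exceeds 7:
  i=0: a_0=5, p_0 = 5*1 + 0 = 5, q_0 = 5*0 + 1 = 1.
  i=1: a_1=2, p_1 = 2*5 + 1 = 11, q_1 = 2*1 + 0 = 2.
  i=2: a_2=1, p_2 = 1*11 + 5 = 16, q_2 = 1*2 + 1 = 3.
  i=3: a_3=1, p_3 = 1*16 + 11 = 27, q_3 = 1*3 + 2 = 5.
  i=4: a_4=2, p_4 = 2*27 + 16 = 70, q_4 = 2*5 + 3 = 13.
q_4 = 13 > 7, so the last convergent with denominator <= 7 is p_3/q_3 = 27/5.
The closest fraction with denominator <= 7 is either p_3/q_3 or the intermediate fraction (k*p_3 + p_2)/(k*q_3 + q_2) with the largest k >= 1 whose denominator stays <= 7; these approach x as k grows, and every other convergent or intermediate fraction in range is farther away.
Largest k: floor((7 - q_2)/q_3) = floor((7 - 3)/5) = 0.
Since k = 0, no intermediate fraction beyond p_3/q_3 has denominator <= 7, so the convergent 27/5 is the closest (its error is |70*5 - 27*13|/(13*5) = 1/65).

27/5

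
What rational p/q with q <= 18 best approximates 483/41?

106/9

Expand x = 483/41 as a continued fraction with the Euclidean algorithm:
  483 = 11*41 + 32, so a_0 = 11.
  41 = 1*32 + 9, so a_1 = 1.
  32 = 3*9 + 5, so a_2 = 3.
  9 = 1*5 + 4, so a_3 = 1.
  5 = 1*4 + 1, so a_4 = 1.
  4 = 4*1 + 0, so a_5 = 4.
so x = [11; 1, 3, 1, 1, 4].
Convergents (p_i = a_i*p_{i-1} + p_{i-2}, q_i = a_i*q_{i-1} + q_{i-2} with p_{-2}=0, p_{-1}=1, q_{-2}=1, q_{-1}=0), until the denominator exceeds 18:
  i=0: a_0=11, p_0 = 11*1 + 0 = 11, q_0 = 11*0 + 1 = 1.
  i=1: a_1=1, p_1 = 1*11 + 1 = 12, q_1 = 1*1 + 0 = 1.
  i=2: a_2=3, p_2 = 3*12 + 11 = 47, q_2 = 3*1 + 1 = 4.
  i=3: a_3=1, p_3 = 1*47 + 12 = 59, q_3 = 1*4 + 1 = 5.
  i=4: a_4=1, p_4 = 1*59 + 47 = 106, q_4 = 1*5 + 4 = 9.
  i=5: a_5=4, p_5 = 4*106 + 59 = 483, q_5 = 4*9 + 5 = 41.
q_5 = 41 > 18, so the last convergent with denominator <= 18 is p_4/q_4 = 106/9.
The closest fraction with denominator <= 18 is either p_4/q_4 or the intermediate fraction (k*p_4 + p_3)/(k*q_4 + q_3) with the largest k >= 1 whose denominator stays <= 18; these approach x as k grows, and every other convergent or intermediate fraction in range is farther away.
Largest k: floor((18 - q_3)/q_4) = floor((18 - 5)/9) = 1.
That gives (1*106 + 59)/(1*9 + 5) = 165/14.
Compare the errors: |x - 106/9| = |483*9 - 106*41|/(41*9) = 1/369, and |x - 165/14| = |483*14 - 165*41|/(41*14) = 3/574.
Cross-multiplying, 1*574 = 574 < 1107 = 3*369, so 1/369 is smaller: the convergent 106/9 is closer to x than 165/14.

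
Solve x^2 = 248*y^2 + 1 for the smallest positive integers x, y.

(x, y) = (63, 4)

First expand sqrt(248) as a continued fraction. With x_i = (sqrt(248) + m_i)/d_i and (m_0, d_0) = (0, 1): a_0 = floor(sqrt(248)) = 15, since 15^2 = 225 <= 248 < 256 = 16^2.
Iterate m_{i+1} = d_i*a_i - m_i, d_{i+1} = (248 - m_{i+1}^2)/d_i, a_{i+1} = floor((a_0 + m_{i+1})/d_{i+1}):
  m_1 = 1*15 - 0 = 15, d_1 = (248 - 15^2)/1 = 23/1 = 23, a_1 = floor((15 + 15)/23) = 1.
  m_2 = 23*1 - 15 = 8, d_2 = (248 - 8^2)/23 = 184/23 = 8, a_2 = floor((15 + 8)/8) = 2.
  m_3 = 8*2 - 8 = 8, d_3 = (248 - 8^2)/8 = 184/8 = 23, a_3 = floor((15 + 8)/23) = 1.
  m_4 = 23*1 - 8 = 15, d_4 = (248 - 15^2)/23 = 23/23 = 1, a_4 = floor((15 + 15)/1) = 30.
  m_5 = 1*30 - 15 = 15, d_5 = (248 - 15^2)/1 = 23/1 = 23: (m_5, d_5) = (m_1, d_1) = (15, 23), so from here the quotients repeat a_1, ..., a_4; the period length is 4.
So sqrt(248) = [15; (1, 2, 1, 30)] with period length k = 4.
k is even, so the fundamental solution of x^2 - 248y^2 = 1 is (p_{k-1}, q_{k-1}) = (p_3, q_3); compute convergents through index 3.
Convergents (p_i = a_i*p_{i-1} + p_{i-2}, q_i = a_i*q_{i-1} + q_{i-2} with p_{-2}=0, p_{-1}=1, q_{-2}=1, q_{-1}=0):
  i=0: a_0=15, p_0 = 15*1 + 0 = 15, q_0 = 15*0 + 1 = 1.
  i=1: a_1=1, p_1 = 1*15 + 1 = 16, q_1 = 1*1 + 0 = 1.
  i=2: a_2=2, p_2 = 2*16 + 15 = 47, q_2 = 2*1 + 1 = 3.
  i=3: a_3=1, p_3 = 1*47 + 16 = 63, q_3 = 1*3 + 1 = 4.
Check: 63^2 - 248*4^2 = 3969 - 3968 = 1, so (x, y) = (63, 4) solves the equation, and by the theorem it is the least positive solution.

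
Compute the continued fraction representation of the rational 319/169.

Run the Euclidean algorithm on 319 and 169; the successive quotients are the partial quotients a_0, a_1, ... (each step inverts the fractional part left over by the previous one):
  319 = 1*169 + 150, so a_0 = 1.
  169 = 1*150 + 19, so a_1 = 1.
  150 = 7*19 + 17, so a_2 = 7.
  19 = 1*17 + 2, so a_3 = 1.
  17 = 8*2 + 1, so a_4 = 8.
  2 = 2*1 + 0, so a_5 = 2.
The remainder reaches 0 after 6 divisions, so the expansion has 6 partial quotients, read off in order.

[1; 1, 7, 1, 8, 2]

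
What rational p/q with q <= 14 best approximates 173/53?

36/11

Expand x = 173/53 as a continued fraction with the Euclidean algorithm:
  173 = 3*53 + 14, so a_0 = 3.
  53 = 3*14 + 11, so a_1 = 3.
  14 = 1*11 + 3, so a_2 = 1.
  11 = 3*3 + 2, so a_3 = 3.
  3 = 1*2 + 1, so a_4 = 1.
  2 = 2*1 + 0, so a_5 = 2.
so x = [3; 3, 1, 3, 1, 2].
Convergents (p_i = a_i*p_{i-1} + p_{i-2}, q_i = a_i*q_{i-1} + q_{i-2} with p_{-2}=0, p_{-1}=1, q_{-2}=1, q_{-1}=0), until the denominator exceeds 14:
  i=0: a_0=3, p_0 = 3*1 + 0 = 3, q_0 = 3*0 + 1 = 1.
  i=1: a_1=3, p_1 = 3*3 + 1 = 10, q_1 = 3*1 + 0 = 3.
  i=2: a_2=1, p_2 = 1*10 + 3 = 13, q_2 = 1*3 + 1 = 4.
  i=3: a_3=3, p_3 = 3*13 + 10 = 49, q_3 = 3*4 + 3 = 15.
q_3 = 15 > 14, so the last convergent with denominator <= 14 is p_2/q_2 = 13/4.
The closest fraction with denominator <= 14 is either p_2/q_2 or the intermediate fraction (k*p_2 + p_1)/(k*q_2 + q_1) with the largest k >= 1 whose denominator stays <= 14; these approach x as k grows, and every other convergent or intermediate fraction in range is farther away.
Largest k: floor((14 - q_1)/q_2) = floor((14 - 3)/4) = 2.
That gives (2*13 + 10)/(2*4 + 3) = 36/11.
Compare the errors: |x - 13/4| = |173*4 - 13*53|/(53*4) = 3/212, and |x - 36/11| = |173*11 - 36*53|/(53*11) = 5/583.
Cross-multiplying, 5*212 = 1060 < 1749 = 3*583, so 5/583 is smaller: the intermediate fraction 36/11 is closer to x than 13/4.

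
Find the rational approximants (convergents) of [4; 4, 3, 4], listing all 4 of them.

4/1, 17/4, 55/13, 237/56

Using the convergent recurrence p_i = a_i*p_{i-1} + p_{i-2}, q_i = a_i*q_{i-1} + q_{i-2} with p_{-2}=0, p_{-1}=1, q_{-2}=1, q_{-1}=0:
  i=0: a_0=4, p_0 = 4*1 + 0 = 4, q_0 = 4*0 + 1 = 1.
  i=1: a_1=4, p_1 = 4*4 + 1 = 17, q_1 = 4*1 + 0 = 4.
  i=2: a_2=3, p_2 = 3*17 + 4 = 55, q_2 = 3*4 + 1 = 13.
  i=3: a_3=4, p_3 = 4*55 + 17 = 237, q_3 = 4*13 + 4 = 56.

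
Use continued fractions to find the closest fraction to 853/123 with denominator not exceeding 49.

319/46

Expand x = 853/123 as a continued fraction with the Euclidean algorithm:
  853 = 6*123 + 115, so a_0 = 6.
  123 = 1*115 + 8, so a_1 = 1.
  115 = 14*8 + 3, so a_2 = 14.
  8 = 2*3 + 2, so a_3 = 2.
  3 = 1*2 + 1, so a_4 = 1.
  2 = 2*1 + 0, so a_5 = 2.
so x = [6; 1, 14, 2, 1, 2].
Convergents (p_i = a_i*p_{i-1} + p_{i-2}, q_i = a_i*q_{i-1} + q_{i-2} with p_{-2}=0, p_{-1}=1, q_{-2}=1, q_{-1}=0), until the denominator exceeds 49:
  i=0: a_0=6, p_0 = 6*1 + 0 = 6, q_0 = 6*0 + 1 = 1.
  i=1: a_1=1, p_1 = 1*6 + 1 = 7, q_1 = 1*1 + 0 = 1.
  i=2: a_2=14, p_2 = 14*7 + 6 = 104, q_2 = 14*1 + 1 = 15.
  i=3: a_3=2, p_3 = 2*104 + 7 = 215, q_3 = 2*15 + 1 = 31.
  i=4: a_4=1, p_4 = 1*215 + 104 = 319, q_4 = 1*31 + 15 = 46.
  i=5: a_5=2, p_5 = 2*319 + 215 = 853, q_5 = 2*46 + 31 = 123.
q_5 = 123 > 49, so the last convergent with denominator <= 49 is p_4/q_4 = 319/46.
The closest fraction with denominator <= 49 is either p_4/q_4 or the intermediate fraction (k*p_4 + p_3)/(k*q_4 + q_3) with the largest k >= 1 whose denominator stays <= 49; these approach x as k grows, and every other convergent or intermediate fraction in range is farther away.
Largest k: floor((49 - q_3)/q_4) = floor((49 - 31)/46) = 0.
Since k = 0, no intermediate fraction beyond p_4/q_4 has denominator <= 49, so the convergent 319/46 is the closest (its error is |853*46 - 319*123|/(123*46) = 1/5658).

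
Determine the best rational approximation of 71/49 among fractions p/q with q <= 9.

Expand x = 71/49 as a continued fraction with the Euclidean algorithm:
  71 = 1*49 + 22, so a_0 = 1.
  49 = 2*22 + 5, so a_1 = 2.
  22 = 4*5 + 2, so a_2 = 4.
  5 = 2*2 + 1, so a_3 = 2.
  2 = 2*1 + 0, so a_4 = 2.
so x = [1; 2, 4, 2, 2].
Convergents (p_i = a_i*p_{i-1} + p_{i-2}, q_i = a_i*q_{i-1} + q_{i-2} with p_{-2}=0, p_{-1}=1, q_{-2}=1, q_{-1}=0), until the denominator exceeds 9:
  i=0: a_0=1, p_0 = 1*1 + 0 = 1, q_0 = 1*0 + 1 = 1.
  i=1: a_1=2, p_1 = 2*1 + 1 = 3, q_1 = 2*1 + 0 = 2.
  i=2: a_2=4, p_2 = 4*3 + 1 = 13, q_2 = 4*2 + 1 = 9.
  i=3: a_3=2, p_3 = 2*13 + 3 = 29, q_3 = 2*9 + 2 = 20.
q_3 = 20 > 9, so the last convergent with denominator <= 9 is p_2/q_2 = 13/9.
The closest fraction with denominator <= 9 is either p_2/q_2 or the intermediate fraction (k*p_2 + p_1)/(k*q_2 + q_1) with the largest k >= 1 whose denominator stays <= 9; these approach x as k grows, and every other convergent or intermediate fraction in range is farther away.
Largest k: floor((9 - q_1)/q_2) = floor((9 - 2)/9) = 0.
Since k = 0, no intermediate fraction beyond p_2/q_2 has denominator <= 9, so the convergent 13/9 is the closest (its error is |71*9 - 13*49|/(49*9) = 2/441).

13/9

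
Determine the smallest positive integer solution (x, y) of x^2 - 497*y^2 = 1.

First expand sqrt(497) as a continued fraction. With x_i = (sqrt(497) + m_i)/d_i and (m_0, d_0) = (0, 1): a_0 = floor(sqrt(497)) = 22, since 22^2 = 484 <= 497 < 529 = 23^2.
Iterate m_{i+1} = d_i*a_i - m_i, d_{i+1} = (497 - m_{i+1}^2)/d_i, a_{i+1} = floor((a_0 + m_{i+1})/d_{i+1}):
  m_1 = 1*22 - 0 = 22, d_1 = (497 - 22^2)/1 = 13/1 = 13, a_1 = floor((22 + 22)/13) = 3.
  m_2 = 13*3 - 22 = 17, d_2 = (497 - 17^2)/13 = 208/13 = 16, a_2 = floor((22 + 17)/16) = 2.
  m_3 = 16*2 - 17 = 15, d_3 = (497 - 15^2)/16 = 272/16 = 17, a_3 = floor((22 + 15)/17) = 2.
  m_4 = 17*2 - 15 = 19, d_4 = (497 - 19^2)/17 = 136/17 = 8, a_4 = floor((22 + 19)/8) = 5.
  m_5 = 8*5 - 19 = 21, d_5 = (497 - 21^2)/8 = 56/8 = 7, a_5 = floor((22 + 21)/7) = 6.
  m_6 = 7*6 - 21 = 21, d_6 = (497 - 21^2)/7 = 56/7 = 8, a_6 = floor((22 + 21)/8) = 5.
  m_7 = 8*5 - 21 = 19, d_7 = (497 - 19^2)/8 = 136/8 = 17, a_7 = floor((22 + 19)/17) = 2.
  m_8 = 17*2 - 19 = 15, d_8 = (497 - 15^2)/17 = 272/17 = 16, a_8 = floor((22 + 15)/16) = 2.
  m_9 = 16*2 - 15 = 17, d_9 = (497 - 17^2)/16 = 208/16 = 13, a_9 = floor((22 + 17)/13) = 3.
  m_10 = 13*3 - 17 = 22, d_10 = (497 - 22^2)/13 = 13/13 = 1, a_10 = floor((22 + 22)/1) = 44.
  m_11 = 1*44 - 22 = 22, d_11 = (497 - 22^2)/1 = 13/1 = 13: (m_11, d_11) = (m_1, d_1) = (22, 13), so from here the quotients repeat a_1, ..., a_10; the period length is 10.
So sqrt(497) = [22; (3, 2, 2, 5, 6, 5, 2, 2, 3, 44)] with period length k = 10.
k is even, so the fundamental solution of x^2 - 497y^2 = 1 is (p_{k-1}, q_{k-1}) = (p_9, q_9); compute convergents through index 9.
Convergents (p_i = a_i*p_{i-1} + p_{i-2}, q_i = a_i*q_{i-1} + q_{i-2} with p_{-2}=0, p_{-1}=1, q_{-2}=1, q_{-1}=0):
  i=0: a_0=22, p_0 = 22*1 + 0 = 22, q_0 = 22*0 + 1 = 1.
  i=1: a_1=3, p_1 = 3*22 + 1 = 67, q_1 = 3*1 + 0 = 3.
  i=2: a_2=2, p_2 = 2*67 + 22 = 156, q_2 = 2*3 + 1 = 7.
  i=3: a_3=2, p_3 = 2*156 + 67 = 379, q_3 = 2*7 + 3 = 17.
  i=4: a_4=5, p_4 = 5*379 + 156 = 2051, q_4 = 5*17 + 7 = 92.
  i=5: a_5=6, p_5 = 6*2051 + 379 = 12685, q_5 = 6*92 + 17 = 569.
  i=6: a_6=5, p_6 = 5*12685 + 2051 = 65476, q_6 = 5*569 + 92 = 2937.
  i=7: a_7=2, p_7 = 2*65476 + 12685 = 143637, q_7 = 2*2937 + 569 = 6443.
  i=8: a_8=2, p_8 = 2*143637 + 65476 = 352750, q_8 = 2*6443 + 2937 = 15823.
  i=9: a_9=3, p_9 = 3*352750 + 143637 = 1201887, q_9 = 3*15823 + 6443 = 53912.
Check: 1201887^2 - 497*53912^2 = 1444532360769 - 1444532360768 = 1, so (x, y) = (1201887, 53912) solves the equation, and by the theorem it is the least positive solution.

(x, y) = (1201887, 53912)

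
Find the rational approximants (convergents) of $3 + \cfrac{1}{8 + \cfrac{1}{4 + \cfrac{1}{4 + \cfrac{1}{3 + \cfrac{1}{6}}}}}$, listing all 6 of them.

3/1, 25/8, 103/33, 437/140, 1414/453, 8921/2858

Using the convergent recurrence p_i = a_i*p_{i-1} + p_{i-2}, q_i = a_i*q_{i-1} + q_{i-2} with p_{-2}=0, p_{-1}=1, q_{-2}=1, q_{-1}=0:
  i=0: a_0=3, p_0 = 3*1 + 0 = 3, q_0 = 3*0 + 1 = 1.
  i=1: a_1=8, p_1 = 8*3 + 1 = 25, q_1 = 8*1 + 0 = 8.
  i=2: a_2=4, p_2 = 4*25 + 3 = 103, q_2 = 4*8 + 1 = 33.
  i=3: a_3=4, p_3 = 4*103 + 25 = 437, q_3 = 4*33 + 8 = 140.
  i=4: a_4=3, p_4 = 3*437 + 103 = 1414, q_4 = 3*140 + 33 = 453.
  i=5: a_5=6, p_5 = 6*1414 + 437 = 8921, q_5 = 6*453 + 140 = 2858.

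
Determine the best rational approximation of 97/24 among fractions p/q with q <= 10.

Expand x = 97/24 as a continued fraction with the Euclidean algorithm:
  97 = 4*24 + 1, so a_0 = 4.
  24 = 24*1 + 0, so a_1 = 24.
so x = [4; 24].
Convergents (p_i = a_i*p_{i-1} + p_{i-2}, q_i = a_i*q_{i-1} + q_{i-2} with p_{-2}=0, p_{-1}=1, q_{-2}=1, q_{-1}=0), until the denominator exceeds 10:
  i=0: a_0=4, p_0 = 4*1 + 0 = 4, q_0 = 4*0 + 1 = 1.
  i=1: a_1=24, p_1 = 24*4 + 1 = 97, q_1 = 24*1 + 0 = 24.
q_1 = 24 > 10, so the last convergent with denominator <= 10 is p_0/q_0 = 4/1.
The closest fraction with denominator <= 10 is either p_0/q_0 or the intermediate fraction (k*p_0 + p_{-1})/(k*q_0 + q_{-1}) with the largest k >= 1 whose denominator stays <= 10; these approach x as k grows, and every other convergent or intermediate fraction in range is farther away.
Largest k: floor((10 - q_{-1})/q_0) = floor((10 - 0)/1) = 10 (using the seeds p_{-1} = 1, q_{-1} = 0).
That gives (10*4 + 1)/(10*1 + 0) = 41/10.
Compare the errors: |x - 4/1| = |97*1 - 4*24|/(24*1) = 1/24, and |x - 41/10| = |97*10 - 41*24|/(24*10) = 14/240.
Cross-multiplying, 1*240 = 240 < 336 = 14*24, so 1/24 is smaller: the convergent 4/1 is closer to x than 41/10.

4/1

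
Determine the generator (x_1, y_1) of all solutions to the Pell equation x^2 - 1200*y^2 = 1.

First expand sqrt(1200) as a continued fraction. With x_i = (sqrt(1200) + m_i)/d_i and (m_0, d_0) = (0, 1): a_0 = floor(sqrt(1200)) = 34, since 34^2 = 1156 <= 1200 < 1225 = 35^2.
Iterate m_{i+1} = d_i*a_i - m_i, d_{i+1} = (1200 - m_{i+1}^2)/d_i, a_{i+1} = floor((a_0 + m_{i+1})/d_{i+1}):
  m_1 = 1*34 - 0 = 34, d_1 = (1200 - 34^2)/1 = 44/1 = 44, a_1 = floor((34 + 34)/44) = 1.
  m_2 = 44*1 - 34 = 10, d_2 = (1200 - 10^2)/44 = 1100/44 = 25, a_2 = floor((34 + 10)/25) = 1.
  m_3 = 25*1 - 10 = 15, d_3 = (1200 - 15^2)/25 = 975/25 = 39, a_3 = floor((34 + 15)/39) = 1.
  m_4 = 39*1 - 15 = 24, d_4 = (1200 - 24^2)/39 = 624/39 = 16, a_4 = floor((34 + 24)/16) = 3.
  m_5 = 16*3 - 24 = 24, d_5 = (1200 - 24^2)/16 = 624/16 = 39, a_5 = floor((34 + 24)/39) = 1.
  m_6 = 39*1 - 24 = 15, d_6 = (1200 - 15^2)/39 = 975/39 = 25, a_6 = floor((34 + 15)/25) = 1.
  m_7 = 25*1 - 15 = 10, d_7 = (1200 - 10^2)/25 = 1100/25 = 44, a_7 = floor((34 + 10)/44) = 1.
  m_8 = 44*1 - 10 = 34, d_8 = (1200 - 34^2)/44 = 44/44 = 1, a_8 = floor((34 + 34)/1) = 68.
  m_9 = 1*68 - 34 = 34, d_9 = (1200 - 34^2)/1 = 44/1 = 44: (m_9, d_9) = (m_1, d_1) = (34, 44), so from here the quotients repeat a_1, ..., a_8; the period length is 8.
So sqrt(1200) = [34; (1, 1, 1, 3, 1, 1, 1, 68)] with period length k = 8.
k is even, so the fundamental solution of x^2 - 1200y^2 = 1 is (p_{k-1}, q_{k-1}) = (p_7, q_7); compute convergents through index 7.
Convergents (p_i = a_i*p_{i-1} + p_{i-2}, q_i = a_i*q_{i-1} + q_{i-2} with p_{-2}=0, p_{-1}=1, q_{-2}=1, q_{-1}=0):
  i=0: a_0=34, p_0 = 34*1 + 0 = 34, q_0 = 34*0 + 1 = 1.
  i=1: a_1=1, p_1 = 1*34 + 1 = 35, q_1 = 1*1 + 0 = 1.
  i=2: a_2=1, p_2 = 1*35 + 34 = 69, q_2 = 1*1 + 1 = 2.
  i=3: a_3=1, p_3 = 1*69 + 35 = 104, q_3 = 1*2 + 1 = 3.
  i=4: a_4=3, p_4 = 3*104 + 69 = 381, q_4 = 3*3 + 2 = 11.
  i=5: a_5=1, p_5 = 1*381 + 104 = 485, q_5 = 1*11 + 3 = 14.
  i=6: a_6=1, p_6 = 1*485 + 381 = 866, q_6 = 1*14 + 11 = 25.
  i=7: a_7=1, p_7 = 1*866 + 485 = 1351, q_7 = 1*25 + 14 = 39.
Check: 1351^2 - 1200*39^2 = 1825201 - 1825200 = 1, so (x, y) = (1351, 39) solves the equation, and by the theorem it is the least positive solution.

(x, y) = (1351, 39)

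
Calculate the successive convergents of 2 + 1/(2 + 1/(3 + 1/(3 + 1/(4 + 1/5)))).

Using the convergent recurrence p_i = a_i*p_{i-1} + p_{i-2}, q_i = a_i*q_{i-1} + q_{i-2} with p_{-2}=0, p_{-1}=1, q_{-2}=1, q_{-1}=0:
  i=0: a_0=2, p_0 = 2*1 + 0 = 2, q_0 = 2*0 + 1 = 1.
  i=1: a_1=2, p_1 = 2*2 + 1 = 5, q_1 = 2*1 + 0 = 2.
  i=2: a_2=3, p_2 = 3*5 + 2 = 17, q_2 = 3*2 + 1 = 7.
  i=3: a_3=3, p_3 = 3*17 + 5 = 56, q_3 = 3*7 + 2 = 23.
  i=4: a_4=4, p_4 = 4*56 + 17 = 241, q_4 = 4*23 + 7 = 99.
  i=5: a_5=5, p_5 = 5*241 + 56 = 1261, q_5 = 5*99 + 23 = 518.

2/1, 5/2, 17/7, 56/23, 241/99, 1261/518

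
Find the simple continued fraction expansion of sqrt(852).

[29; (5, 3, 2, 4, 2, 3, 5, 58)]

Write x_i = (sqrt(852) + m_i)/d_i with (m_0, d_0) = (0, 1). a_0 = floor(sqrt(852)) = 29, since 29^2 = 841 <= 852 < 900 = 30^2.
Iterate m_{i+1} = d_i*a_i - m_i, d_{i+1} = (852 - m_{i+1}^2)/d_i, a_{i+1} = floor((a_0 + m_{i+1})/d_{i+1}):
  m_1 = 1*29 - 0 = 29, d_1 = (852 - 29^2)/1 = 11/1 = 11, a_1 = floor((29 + 29)/11) = 5.
  m_2 = 11*5 - 29 = 26, d_2 = (852 - 26^2)/11 = 176/11 = 16, a_2 = floor((29 + 26)/16) = 3.
  m_3 = 16*3 - 26 = 22, d_3 = (852 - 22^2)/16 = 368/16 = 23, a_3 = floor((29 + 22)/23) = 2.
  m_4 = 23*2 - 22 = 24, d_4 = (852 - 24^2)/23 = 276/23 = 12, a_4 = floor((29 + 24)/12) = 4.
  m_5 = 12*4 - 24 = 24, d_5 = (852 - 24^2)/12 = 276/12 = 23, a_5 = floor((29 + 24)/23) = 2.
  m_6 = 23*2 - 24 = 22, d_6 = (852 - 22^2)/23 = 368/23 = 16, a_6 = floor((29 + 22)/16) = 3.
  m_7 = 16*3 - 22 = 26, d_7 = (852 - 26^2)/16 = 176/16 = 11, a_7 = floor((29 + 26)/11) = 5.
  m_8 = 11*5 - 26 = 29, d_8 = (852 - 29^2)/11 = 11/11 = 1, a_8 = floor((29 + 29)/1) = 58.
  m_9 = 1*58 - 29 = 29, d_9 = (852 - 29^2)/1 = 11/1 = 11: (m_9, d_9) = (m_1, d_1) = (29, 11), so from here the quotients repeat a_1, ..., a_8; the period length is 8.
Hence the expansion of sqrt(852) is a_0 = 29 followed by the repeating block 5, 3, 2, 4, 2, 3, 5, 58 (period 8).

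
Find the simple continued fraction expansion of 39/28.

Run the Euclidean algorithm on 39 and 28; the successive quotients are the partial quotients a_0, a_1, ... (each step inverts the fractional part left over by the previous one):
  39 = 1*28 + 11, so a_0 = 1.
  28 = 2*11 + 6, so a_1 = 2.
  11 = 1*6 + 5, so a_2 = 1.
  6 = 1*5 + 1, so a_3 = 1.
  5 = 5*1 + 0, so a_4 = 5.
The remainder reaches 0 after 5 divisions, so the expansion has 5 partial quotients, read off in order.

[1; 2, 1, 1, 5]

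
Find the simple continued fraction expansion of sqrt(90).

[9; (2, 18)]

Write x_i = (sqrt(90) + m_i)/d_i with (m_0, d_0) = (0, 1). a_0 = floor(sqrt(90)) = 9, since 9^2 = 81 <= 90 < 100 = 10^2.
Iterate m_{i+1} = d_i*a_i - m_i, d_{i+1} = (90 - m_{i+1}^2)/d_i, a_{i+1} = floor((a_0 + m_{i+1})/d_{i+1}):
  m_1 = 1*9 - 0 = 9, d_1 = (90 - 9^2)/1 = 9/1 = 9, a_1 = floor((9 + 9)/9) = 2.
  m_2 = 9*2 - 9 = 9, d_2 = (90 - 9^2)/9 = 9/9 = 1, a_2 = floor((9 + 9)/1) = 18.
  m_3 = 1*18 - 9 = 9, d_3 = (90 - 9^2)/1 = 9/1 = 9: (m_3, d_3) = (m_1, d_1) = (9, 9), so from here the quotients repeat a_1, a_2; the period length is 2.
Hence the expansion of sqrt(90) is a_0 = 9 followed by the repeating block 2, 18 (period 2).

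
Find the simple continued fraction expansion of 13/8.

[1; 1, 1, 1, 2]

Run the Euclidean algorithm on 13 and 8; the successive quotients are the partial quotients a_0, a_1, ... (each step inverts the fractional part left over by the previous one):
  13 = 1*8 + 5, so a_0 = 1.
  8 = 1*5 + 3, so a_1 = 1.
  5 = 1*3 + 2, so a_2 = 1.
  3 = 1*2 + 1, so a_3 = 1.
  2 = 2*1 + 0, so a_4 = 2.
The remainder reaches 0 after 5 divisions, so the expansion has 5 partial quotients, read off in order.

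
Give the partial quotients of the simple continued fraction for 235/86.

[2; 1, 2, 1, 2, 1, 5]

Run the Euclidean algorithm on 235 and 86; the successive quotients are the partial quotients a_0, a_1, ... (each step inverts the fractional part left over by the previous one):
  235 = 2*86 + 63, so a_0 = 2.
  86 = 1*63 + 23, so a_1 = 1.
  63 = 2*23 + 17, so a_2 = 2.
  23 = 1*17 + 6, so a_3 = 1.
  17 = 2*6 + 5, so a_4 = 2.
  6 = 1*5 + 1, so a_5 = 1.
  5 = 5*1 + 0, so a_6 = 5.
The remainder reaches 0 after 7 divisions, so the expansion has 7 partial quotients, read off in order.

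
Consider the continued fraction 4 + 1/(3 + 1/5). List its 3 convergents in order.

Using the convergent recurrence p_i = a_i*p_{i-1} + p_{i-2}, q_i = a_i*q_{i-1} + q_{i-2} with p_{-2}=0, p_{-1}=1, q_{-2}=1, q_{-1}=0:
  i=0: a_0=4, p_0 = 4*1 + 0 = 4, q_0 = 4*0 + 1 = 1.
  i=1: a_1=3, p_1 = 3*4 + 1 = 13, q_1 = 3*1 + 0 = 3.
  i=2: a_2=5, p_2 = 5*13 + 4 = 69, q_2 = 5*3 + 1 = 16.

4/1, 13/3, 69/16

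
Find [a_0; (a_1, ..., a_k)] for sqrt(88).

Write x_i = (sqrt(88) + m_i)/d_i with (m_0, d_0) = (0, 1). a_0 = floor(sqrt(88)) = 9, since 9^2 = 81 <= 88 < 100 = 10^2.
Iterate m_{i+1} = d_i*a_i - m_i, d_{i+1} = (88 - m_{i+1}^2)/d_i, a_{i+1} = floor((a_0 + m_{i+1})/d_{i+1}):
  m_1 = 1*9 - 0 = 9, d_1 = (88 - 9^2)/1 = 7/1 = 7, a_1 = floor((9 + 9)/7) = 2.
  m_2 = 7*2 - 9 = 5, d_2 = (88 - 5^2)/7 = 63/7 = 9, a_2 = floor((9 + 5)/9) = 1.
  m_3 = 9*1 - 5 = 4, d_3 = (88 - 4^2)/9 = 72/9 = 8, a_3 = floor((9 + 4)/8) = 1.
  m_4 = 8*1 - 4 = 4, d_4 = (88 - 4^2)/8 = 72/8 = 9, a_4 = floor((9 + 4)/9) = 1.
  m_5 = 9*1 - 4 = 5, d_5 = (88 - 5^2)/9 = 63/9 = 7, a_5 = floor((9 + 5)/7) = 2.
  m_6 = 7*2 - 5 = 9, d_6 = (88 - 9^2)/7 = 7/7 = 1, a_6 = floor((9 + 9)/1) = 18.
  m_7 = 1*18 - 9 = 9, d_7 = (88 - 9^2)/1 = 7/1 = 7: (m_7, d_7) = (m_1, d_1) = (9, 7), so from here the quotients repeat a_1, ..., a_6; the period length is 6.
Hence the expansion of sqrt(88) is a_0 = 9 followed by the repeating block 2, 1, 1, 1, 2, 18 (period 6).

[9; (2, 1, 1, 1, 2, 18)]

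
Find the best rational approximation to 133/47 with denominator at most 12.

Expand x = 133/47 as a continued fraction with the Euclidean algorithm:
  133 = 2*47 + 39, so a_0 = 2.
  47 = 1*39 + 8, so a_1 = 1.
  39 = 4*8 + 7, so a_2 = 4.
  8 = 1*7 + 1, so a_3 = 1.
  7 = 7*1 + 0, so a_4 = 7.
so x = [2; 1, 4, 1, 7].
Convergents (p_i = a_i*p_{i-1} + p_{i-2}, q_i = a_i*q_{i-1} + q_{i-2} with p_{-2}=0, p_{-1}=1, q_{-2}=1, q_{-1}=0), until the denominator exceeds 12:
  i=0: a_0=2, p_0 = 2*1 + 0 = 2, q_0 = 2*0 + 1 = 1.
  i=1: a_1=1, p_1 = 1*2 + 1 = 3, q_1 = 1*1 + 0 = 1.
  i=2: a_2=4, p_2 = 4*3 + 2 = 14, q_2 = 4*1 + 1 = 5.
  i=3: a_3=1, p_3 = 1*14 + 3 = 17, q_3 = 1*5 + 1 = 6.
  i=4: a_4=7, p_4 = 7*17 + 14 = 133, q_4 = 7*6 + 5 = 47.
q_4 = 47 > 12, so the last convergent with denominator <= 12 is p_3/q_3 = 17/6.
The closest fraction with denominator <= 12 is either p_3/q_3 or the intermediate fraction (k*p_3 + p_2)/(k*q_3 + q_2) with the largest k >= 1 whose denominator stays <= 12; these approach x as k grows, and every other convergent or intermediate fraction in range is farther away.
Largest k: floor((12 - q_2)/q_3) = floor((12 - 5)/6) = 1.
That gives (1*17 + 14)/(1*6 + 5) = 31/11.
Compare the errors: |x - 17/6| = |133*6 - 17*47|/(47*6) = 1/282, and |x - 31/11| = |133*11 - 31*47|/(47*11) = 6/517.
Cross-multiplying, 1*517 = 517 < 1692 = 6*282, so 1/282 is smaller: the convergent 17/6 is closer to x than 31/11.

17/6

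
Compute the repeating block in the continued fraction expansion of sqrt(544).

Write x_i = (sqrt(544) + m_i)/d_i with (m_0, d_0) = (0, 1). a_0 = floor(sqrt(544)) = 23, since 23^2 = 529 <= 544 < 576 = 24^2.
Iterate m_{i+1} = d_i*a_i - m_i, d_{i+1} = (544 - m_{i+1}^2)/d_i, a_{i+1} = floor((a_0 + m_{i+1})/d_{i+1}):
  m_1 = 1*23 - 0 = 23, d_1 = (544 - 23^2)/1 = 15/1 = 15, a_1 = floor((23 + 23)/15) = 3.
  m_2 = 15*3 - 23 = 22, d_2 = (544 - 22^2)/15 = 60/15 = 4, a_2 = floor((23 + 22)/4) = 11.
  m_3 = 4*11 - 22 = 22, d_3 = (544 - 22^2)/4 = 60/4 = 15, a_3 = floor((23 + 22)/15) = 3.
  m_4 = 15*3 - 22 = 23, d_4 = (544 - 23^2)/15 = 15/15 = 1, a_4 = floor((23 + 23)/1) = 46.
  m_5 = 1*46 - 23 = 23, d_5 = (544 - 23^2)/1 = 15/1 = 15: (m_5, d_5) = (m_1, d_1) = (23, 15), so from here the quotients repeat a_1, ..., a_4; the period length is 4.
Hence the expansion of sqrt(544) is a_0 = 23 followed by the repeating block 3, 11, 3, 46 (period 4).

[23; (3, 11, 3, 46)]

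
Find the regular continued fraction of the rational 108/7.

[15; 2, 3]

Run the Euclidean algorithm on 108 and 7; the successive quotients are the partial quotients a_0, a_1, ... (each step inverts the fractional part left over by the previous one):
  108 = 15*7 + 3, so a_0 = 15.
  7 = 2*3 + 1, so a_1 = 2.
  3 = 3*1 + 0, so a_2 = 3.
The remainder reaches 0 after 3 divisions, so the expansion has 3 partial quotients, read off in order.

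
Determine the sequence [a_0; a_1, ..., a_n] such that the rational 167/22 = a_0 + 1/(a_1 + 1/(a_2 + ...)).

[7; 1, 1, 2, 4]

Run the Euclidean algorithm on 167 and 22; the successive quotients are the partial quotients a_0, a_1, ... (each step inverts the fractional part left over by the previous one):
  167 = 7*22 + 13, so a_0 = 7.
  22 = 1*13 + 9, so a_1 = 1.
  13 = 1*9 + 4, so a_2 = 1.
  9 = 2*4 + 1, so a_3 = 2.
  4 = 4*1 + 0, so a_4 = 4.
The remainder reaches 0 after 5 divisions, so the expansion has 5 partial quotients, read off in order.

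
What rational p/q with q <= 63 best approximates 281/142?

93/47

Expand x = 281/142 as a continued fraction with the Euclidean algorithm:
  281 = 1*142 + 139, so a_0 = 1.
  142 = 1*139 + 3, so a_1 = 1.
  139 = 46*3 + 1, so a_2 = 46.
  3 = 3*1 + 0, so a_3 = 3.
so x = [1; 1, 46, 3].
Convergents (p_i = a_i*p_{i-1} + p_{i-2}, q_i = a_i*q_{i-1} + q_{i-2} with p_{-2}=0, p_{-1}=1, q_{-2}=1, q_{-1}=0), until the denominator exceeds 63:
  i=0: a_0=1, p_0 = 1*1 + 0 = 1, q_0 = 1*0 + 1 = 1.
  i=1: a_1=1, p_1 = 1*1 + 1 = 2, q_1 = 1*1 + 0 = 1.
  i=2: a_2=46, p_2 = 46*2 + 1 = 93, q_2 = 46*1 + 1 = 47.
  i=3: a_3=3, p_3 = 3*93 + 2 = 281, q_3 = 3*47 + 1 = 142.
q_3 = 142 > 63, so the last convergent with denominator <= 63 is p_2/q_2 = 93/47.
The closest fraction with denominator <= 63 is either p_2/q_2 or the intermediate fraction (k*p_2 + p_1)/(k*q_2 + q_1) with the largest k >= 1 whose denominator stays <= 63; these approach x as k grows, and every other convergent or intermediate fraction in range is farther away.
Largest k: floor((63 - q_1)/q_2) = floor((63 - 1)/47) = 1.
That gives (1*93 + 2)/(1*47 + 1) = 95/48.
Compare the errors: |x - 93/47| = |281*47 - 93*142|/(142*47) = 1/6674, and |x - 95/48| = |281*48 - 95*142|/(142*48) = 2/6816.
Cross-multiplying, 1*6816 = 6816 < 13348 = 2*6674, so 1/6674 is smaller: the convergent 93/47 is closer to x than 95/48.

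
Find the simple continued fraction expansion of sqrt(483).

Write x_i = (sqrt(483) + m_i)/d_i with (m_0, d_0) = (0, 1). a_0 = floor(sqrt(483)) = 21, since 21^2 = 441 <= 483 < 484 = 22^2.
Iterate m_{i+1} = d_i*a_i - m_i, d_{i+1} = (483 - m_{i+1}^2)/d_i, a_{i+1} = floor((a_0 + m_{i+1})/d_{i+1}):
  m_1 = 1*21 - 0 = 21, d_1 = (483 - 21^2)/1 = 42/1 = 42, a_1 = floor((21 + 21)/42) = 1.
  m_2 = 42*1 - 21 = 21, d_2 = (483 - 21^2)/42 = 42/42 = 1, a_2 = floor((21 + 21)/1) = 42.
  m_3 = 1*42 - 21 = 21, d_3 = (483 - 21^2)/1 = 42/1 = 42: (m_3, d_3) = (m_1, d_1) = (21, 42), so from here the quotients repeat a_1, a_2; the period length is 2.
Hence the expansion of sqrt(483) is a_0 = 21 followed by the repeating block 1, 42 (period 2).

[21; (1, 42)]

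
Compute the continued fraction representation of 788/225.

[3; 1, 1, 112]

Run the Euclidean algorithm on 788 and 225; the successive quotients are the partial quotients a_0, a_1, ... (each step inverts the fractional part left over by the previous one):
  788 = 3*225 + 113, so a_0 = 3.
  225 = 1*113 + 112, so a_1 = 1.
  113 = 1*112 + 1, so a_2 = 1.
  112 = 112*1 + 0, so a_3 = 112.
The remainder reaches 0 after 4 divisions, so the expansion has 4 partial quotients, read off in order.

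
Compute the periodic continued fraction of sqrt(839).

[28; (1, 27, 1, 56)]

Write x_i = (sqrt(839) + m_i)/d_i with (m_0, d_0) = (0, 1). a_0 = floor(sqrt(839)) = 28, since 28^2 = 784 <= 839 < 841 = 29^2.
Iterate m_{i+1} = d_i*a_i - m_i, d_{i+1} = (839 - m_{i+1}^2)/d_i, a_{i+1} = floor((a_0 + m_{i+1})/d_{i+1}):
  m_1 = 1*28 - 0 = 28, d_1 = (839 - 28^2)/1 = 55/1 = 55, a_1 = floor((28 + 28)/55) = 1.
  m_2 = 55*1 - 28 = 27, d_2 = (839 - 27^2)/55 = 110/55 = 2, a_2 = floor((28 + 27)/2) = 27.
  m_3 = 2*27 - 27 = 27, d_3 = (839 - 27^2)/2 = 110/2 = 55, a_3 = floor((28 + 27)/55) = 1.
  m_4 = 55*1 - 27 = 28, d_4 = (839 - 28^2)/55 = 55/55 = 1, a_4 = floor((28 + 28)/1) = 56.
  m_5 = 1*56 - 28 = 28, d_5 = (839 - 28^2)/1 = 55/1 = 55: (m_5, d_5) = (m_1, d_1) = (28, 55), so from here the quotients repeat a_1, ..., a_4; the period length is 4.
Hence the expansion of sqrt(839) is a_0 = 28 followed by the repeating block 1, 27, 1, 56 (period 4).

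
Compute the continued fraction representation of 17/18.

[0; 1, 17]

Run the Euclidean algorithm on 17 and 18; the successive quotients are the partial quotients a_0, a_1, ... (each step inverts the fractional part left over by the previous one):
  17 = 0*18 + 17, so a_0 = 0.
  18 = 1*17 + 1, so a_1 = 1.
  17 = 17*1 + 0, so a_2 = 17.
The remainder reaches 0 after 3 divisions, so the expansion has 3 partial quotients, read off in order.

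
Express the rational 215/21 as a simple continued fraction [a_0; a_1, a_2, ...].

Run the Euclidean algorithm on 215 and 21; the successive quotients are the partial quotients a_0, a_1, ... (each step inverts the fractional part left over by the previous one):
  215 = 10*21 + 5, so a_0 = 10.
  21 = 4*5 + 1, so a_1 = 4.
  5 = 5*1 + 0, so a_2 = 5.
The remainder reaches 0 after 3 divisions, so the expansion has 3 partial quotients, read off in order.

[10; 4, 5]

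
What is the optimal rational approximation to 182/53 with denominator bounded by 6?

17/5

Expand x = 182/53 as a continued fraction with the Euclidean algorithm:
  182 = 3*53 + 23, so a_0 = 3.
  53 = 2*23 + 7, so a_1 = 2.
  23 = 3*7 + 2, so a_2 = 3.
  7 = 3*2 + 1, so a_3 = 3.
  2 = 2*1 + 0, so a_4 = 2.
so x = [3; 2, 3, 3, 2].
Convergents (p_i = a_i*p_{i-1} + p_{i-2}, q_i = a_i*q_{i-1} + q_{i-2} with p_{-2}=0, p_{-1}=1, q_{-2}=1, q_{-1}=0), until the denominator exceeds 6:
  i=0: a_0=3, p_0 = 3*1 + 0 = 3, q_0 = 3*0 + 1 = 1.
  i=1: a_1=2, p_1 = 2*3 + 1 = 7, q_1 = 2*1 + 0 = 2.
  i=2: a_2=3, p_2 = 3*7 + 3 = 24, q_2 = 3*2 + 1 = 7.
q_2 = 7 > 6, so the last convergent with denominator <= 6 is p_1/q_1 = 7/2.
The closest fraction with denominator <= 6 is either p_1/q_1 or the intermediate fraction (k*p_1 + p_0)/(k*q_1 + q_0) with the largest k >= 1 whose denominator stays <= 6; these approach x as k grows, and every other convergent or intermediate fraction in range is farther away.
Largest k: floor((6 - q_0)/q_1) = floor((6 - 1)/2) = 2.
That gives (2*7 + 3)/(2*2 + 1) = 17/5.
Compare the errors: |x - 7/2| = |182*2 - 7*53|/(53*2) = 7/106, and |x - 17/5| = |182*5 - 17*53|/(53*5) = 9/265.
Cross-multiplying, 9*106 = 954 < 1855 = 7*265, so 9/265 is smaller: the intermediate fraction 17/5 is closer to x than 7/2.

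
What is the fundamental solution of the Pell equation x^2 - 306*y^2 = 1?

(x, y) = (35, 2)

First expand sqrt(306) as a continued fraction. With x_i = (sqrt(306) + m_i)/d_i and (m_0, d_0) = (0, 1): a_0 = floor(sqrt(306)) = 17, since 17^2 = 289 <= 306 < 324 = 18^2.
Iterate m_{i+1} = d_i*a_i - m_i, d_{i+1} = (306 - m_{i+1}^2)/d_i, a_{i+1} = floor((a_0 + m_{i+1})/d_{i+1}):
  m_1 = 1*17 - 0 = 17, d_1 = (306 - 17^2)/1 = 17/1 = 17, a_1 = floor((17 + 17)/17) = 2.
  m_2 = 17*2 - 17 = 17, d_2 = (306 - 17^2)/17 = 17/17 = 1, a_2 = floor((17 + 17)/1) = 34.
  m_3 = 1*34 - 17 = 17, d_3 = (306 - 17^2)/1 = 17/1 = 17: (m_3, d_3) = (m_1, d_1) = (17, 17), so from here the quotients repeat a_1, a_2; the period length is 2.
So sqrt(306) = [17; (2, 34)] with period length k = 2.
k is even, so the fundamental solution of x^2 - 306y^2 = 1 is (p_{k-1}, q_{k-1}) = (p_1, q_1); compute convergents through index 1.
Convergents (p_i = a_i*p_{i-1} + p_{i-2}, q_i = a_i*q_{i-1} + q_{i-2} with p_{-2}=0, p_{-1}=1, q_{-2}=1, q_{-1}=0):
  i=0: a_0=17, p_0 = 17*1 + 0 = 17, q_0 = 17*0 + 1 = 1.
  i=1: a_1=2, p_1 = 2*17 + 1 = 35, q_1 = 2*1 + 0 = 2.
Check: 35^2 - 306*2^2 = 1225 - 1224 = 1, so (x, y) = (35, 2) solves the equation, and by the theorem it is the least positive solution.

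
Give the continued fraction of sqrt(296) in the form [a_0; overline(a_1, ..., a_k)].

[17; overline(4, 1, 7, 1, 4, 34)]

Write x_i = (sqrt(296) + m_i)/d_i with (m_0, d_0) = (0, 1). a_0 = floor(sqrt(296)) = 17, since 17^2 = 289 <= 296 < 324 = 18^2.
Iterate m_{i+1} = d_i*a_i - m_i, d_{i+1} = (296 - m_{i+1}^2)/d_i, a_{i+1} = floor((a_0 + m_{i+1})/d_{i+1}):
  m_1 = 1*17 - 0 = 17, d_1 = (296 - 17^2)/1 = 7/1 = 7, a_1 = floor((17 + 17)/7) = 4.
  m_2 = 7*4 - 17 = 11, d_2 = (296 - 11^2)/7 = 175/7 = 25, a_2 = floor((17 + 11)/25) = 1.
  m_3 = 25*1 - 11 = 14, d_3 = (296 - 14^2)/25 = 100/25 = 4, a_3 = floor((17 + 14)/4) = 7.
  m_4 = 4*7 - 14 = 14, d_4 = (296 - 14^2)/4 = 100/4 = 25, a_4 = floor((17 + 14)/25) = 1.
  m_5 = 25*1 - 14 = 11, d_5 = (296 - 11^2)/25 = 175/25 = 7, a_5 = floor((17 + 11)/7) = 4.
  m_6 = 7*4 - 11 = 17, d_6 = (296 - 17^2)/7 = 7/7 = 1, a_6 = floor((17 + 17)/1) = 34.
  m_7 = 1*34 - 17 = 17, d_7 = (296 - 17^2)/1 = 7/1 = 7: (m_7, d_7) = (m_1, d_1) = (17, 7), so from here the quotients repeat a_1, ..., a_6; the period length is 6.
Hence the expansion of sqrt(296) is a_0 = 17 followed by the repeating block 4, 1, 7, 1, 4, 34 (period 6).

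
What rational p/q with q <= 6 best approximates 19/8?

Expand x = 19/8 as a continued fraction with the Euclidean algorithm:
  19 = 2*8 + 3, so a_0 = 2.
  8 = 2*3 + 2, so a_1 = 2.
  3 = 1*2 + 1, so a_2 = 1.
  2 = 2*1 + 0, so a_3 = 2.
so x = [2; 2, 1, 2].
Convergents (p_i = a_i*p_{i-1} + p_{i-2}, q_i = a_i*q_{i-1} + q_{i-2} with p_{-2}=0, p_{-1}=1, q_{-2}=1, q_{-1}=0), until the denominator exceeds 6:
  i=0: a_0=2, p_0 = 2*1 + 0 = 2, q_0 = 2*0 + 1 = 1.
  i=1: a_1=2, p_1 = 2*2 + 1 = 5, q_1 = 2*1 + 0 = 2.
  i=2: a_2=1, p_2 = 1*5 + 2 = 7, q_2 = 1*2 + 1 = 3.
  i=3: a_3=2, p_3 = 2*7 + 5 = 19, q_3 = 2*3 + 2 = 8.
q_3 = 8 > 6, so the last convergent with denominator <= 6 is p_2/q_2 = 7/3.
The closest fraction with denominator <= 6 is either p_2/q_2 or the intermediate fraction (k*p_2 + p_1)/(k*q_2 + q_1) with the largest k >= 1 whose denominator stays <= 6; these approach x as k grows, and every other convergent or intermediate fraction in range is farther away.
Largest k: floor((6 - q_1)/q_2) = floor((6 - 2)/3) = 1.
That gives (1*7 + 5)/(1*3 + 2) = 12/5.
Compare the errors: |x - 7/3| = |19*3 - 7*8|/(8*3) = 1/24, and |x - 12/5| = |19*5 - 12*8|/(8*5) = 1/40.
Cross-multiplying, 1*24 = 24 < 40 = 1*40, so 1/40 is smaller: the intermediate fraction 12/5 is closer to x than 7/3.

12/5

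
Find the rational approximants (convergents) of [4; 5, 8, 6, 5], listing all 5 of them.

Using the convergent recurrence p_i = a_i*p_{i-1} + p_{i-2}, q_i = a_i*q_{i-1} + q_{i-2} with p_{-2}=0, p_{-1}=1, q_{-2}=1, q_{-1}=0:
  i=0: a_0=4, p_0 = 4*1 + 0 = 4, q_0 = 4*0 + 1 = 1.
  i=1: a_1=5, p_1 = 5*4 + 1 = 21, q_1 = 5*1 + 0 = 5.
  i=2: a_2=8, p_2 = 8*21 + 4 = 172, q_2 = 8*5 + 1 = 41.
  i=3: a_3=6, p_3 = 6*172 + 21 = 1053, q_3 = 6*41 + 5 = 251.
  i=4: a_4=5, p_4 = 5*1053 + 172 = 5437, q_4 = 5*251 + 41 = 1296.

4/1, 21/5, 172/41, 1053/251, 5437/1296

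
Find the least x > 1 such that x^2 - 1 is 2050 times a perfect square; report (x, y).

(x, y) = (17322499, 382590)

First expand sqrt(2050) as a continued fraction. With x_i = (sqrt(2050) + m_i)/d_i and (m_0, d_0) = (0, 1): a_0 = floor(sqrt(2050)) = 45, since 45^2 = 2025 <= 2050 < 2116 = 46^2.
Iterate m_{i+1} = d_i*a_i - m_i, d_{i+1} = (2050 - m_{i+1}^2)/d_i, a_{i+1} = floor((a_0 + m_{i+1})/d_{i+1}):
  m_1 = 1*45 - 0 = 45, d_1 = (2050 - 45^2)/1 = 25/1 = 25, a_1 = floor((45 + 45)/25) = 3.
  m_2 = 25*3 - 45 = 30, d_2 = (2050 - 30^2)/25 = 1150/25 = 46, a_2 = floor((45 + 30)/46) = 1.
  m_3 = 46*1 - 30 = 16, d_3 = (2050 - 16^2)/46 = 1794/46 = 39, a_3 = floor((45 + 16)/39) = 1.
  m_4 = 39*1 - 16 = 23, d_4 = (2050 - 23^2)/39 = 1521/39 = 39, a_4 = floor((45 + 23)/39) = 1.
  m_5 = 39*1 - 23 = 16, d_5 = (2050 - 16^2)/39 = 1794/39 = 46, a_5 = floor((45 + 16)/46) = 1.
  m_6 = 46*1 - 16 = 30, d_6 = (2050 - 30^2)/46 = 1150/46 = 25, a_6 = floor((45 + 30)/25) = 3.
  m_7 = 25*3 - 30 = 45, d_7 = (2050 - 45^2)/25 = 25/25 = 1, a_7 = floor((45 + 45)/1) = 90.
  m_8 = 1*90 - 45 = 45, d_8 = (2050 - 45^2)/1 = 25/1 = 25: (m_8, d_8) = (m_1, d_1) = (45, 25), so from here the quotients repeat a_1, ..., a_7; the period length is 7.
So sqrt(2050) = [45; (3, 1, 1, 1, 1, 3, 90)] with period length k = 7.
k is odd, so (p_{k-1}, q_{k-1}) only solves x^2 - 2050y^2 = -1 and the fundamental solution of x^2 - 2050y^2 = 1 is (p_{2k-1}, q_{2k-1}) = (p_13, q_13); compute convergents through index 13, running through the period twice.
Convergents (p_i = a_i*p_{i-1} + p_{i-2}, q_i = a_i*q_{i-1} + q_{i-2} with p_{-2}=0, p_{-1}=1, q_{-2}=1, q_{-1}=0):
  i=0: a_0=45, p_0 = 45*1 + 0 = 45, q_0 = 45*0 + 1 = 1.
  i=1: a_1=3, p_1 = 3*45 + 1 = 136, q_1 = 3*1 + 0 = 3.
  i=2: a_2=1, p_2 = 1*136 + 45 = 181, q_2 = 1*3 + 1 = 4.
  i=3: a_3=1, p_3 = 1*181 + 136 = 317, q_3 = 1*4 + 3 = 7.
  i=4: a_4=1, p_4 = 1*317 + 181 = 498, q_4 = 1*7 + 4 = 11.
  i=5: a_5=1, p_5 = 1*498 + 317 = 815, q_5 = 1*11 + 7 = 18.
  i=6: a_6=3, p_6 = 3*815 + 498 = 2943, q_6 = 3*18 + 11 = 65.
  i=7: a_7=90, p_7 = 90*2943 + 815 = 265685, q_7 = 90*65 + 18 = 5868.
  i=8: a_8=3, p_8 = 3*265685 + 2943 = 799998, q_8 = 3*5868 + 65 = 17669.
  i=9: a_9=1, p_9 = 1*799998 + 265685 = 1065683, q_9 = 1*17669 + 5868 = 23537.
  i=10: a_10=1, p_10 = 1*1065683 + 799998 = 1865681, q_10 = 1*23537 + 17669 = 41206.
  i=11: a_11=1, p_11 = 1*1865681 + 1065683 = 2931364, q_11 = 1*41206 + 23537 = 64743.
  i=12: a_12=1, p_12 = 1*2931364 + 1865681 = 4797045, q_12 = 1*64743 + 41206 = 105949.
  i=13: a_13=3, p_13 = 3*4797045 + 2931364 = 17322499, q_13 = 3*105949 + 64743 = 382590.
Indeed p_6^2 - 2050*q_6^2 = 8661249 - 8661250 = -1, not +1.
Check: 17322499^2 - 2050*382590^2 = 300068971605001 - 300068971605000 = 1, so (x, y) = (17322499, 382590) solves the equation, and by the theorem it is the least positive solution.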